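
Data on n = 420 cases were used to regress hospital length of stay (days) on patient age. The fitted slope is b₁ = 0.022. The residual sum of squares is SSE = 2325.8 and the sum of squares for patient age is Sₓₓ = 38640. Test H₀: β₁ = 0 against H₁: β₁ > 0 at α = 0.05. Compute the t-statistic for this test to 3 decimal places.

MSE = SSE/(n − 2) = 2325.8/418 = 5.56411.
SE(b₁) = √(MSE/Sₓₓ) = √(5.56411/38640) = 0.012.
t = 0.022 / 0.012 = 1.833.
df = n − 2 = 418.
One-sided p ≈ 0.0337, which is < 0.05, so reject H₀.
There is evidence that the true slope on patient age is positive.

t = 1.833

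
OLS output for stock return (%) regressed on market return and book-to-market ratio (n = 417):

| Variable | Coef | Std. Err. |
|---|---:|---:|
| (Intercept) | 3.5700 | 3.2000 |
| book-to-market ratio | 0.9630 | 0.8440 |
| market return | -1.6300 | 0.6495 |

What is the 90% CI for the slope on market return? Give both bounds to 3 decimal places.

Read off: b = -1.6300, SE = 0.6495 for market return.
df = n − k − 1 = 417 − 2 − 1 = 414.
t* = t_{0.05, 414} = 1.648543.
Margin = t* × SE = 1.648543 × 0.6495 = 1.07073.
CI: -1.6300 ± 1.07073 → (-2.701, -0.559).

(-2.701, -0.559)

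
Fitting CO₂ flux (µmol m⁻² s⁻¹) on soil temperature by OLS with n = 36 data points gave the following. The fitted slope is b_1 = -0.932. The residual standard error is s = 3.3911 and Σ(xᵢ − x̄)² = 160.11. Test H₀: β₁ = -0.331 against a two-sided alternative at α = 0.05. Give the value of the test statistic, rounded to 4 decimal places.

t = -2.2426

SE(b_1) = s/√Sₓₓ = 3.3911/√160.11 = 0.267998.
t = (-0.932 − (-0.331)) / 0.267998 = -2.2426.
df = n − 2 = 34.
Two-sided p ≈ 0.0316, which is < 0.05, so reject H₀.
There is evidence that the true slope on soil temperature differs from -0.331 µmol m⁻² s⁻¹ per unit.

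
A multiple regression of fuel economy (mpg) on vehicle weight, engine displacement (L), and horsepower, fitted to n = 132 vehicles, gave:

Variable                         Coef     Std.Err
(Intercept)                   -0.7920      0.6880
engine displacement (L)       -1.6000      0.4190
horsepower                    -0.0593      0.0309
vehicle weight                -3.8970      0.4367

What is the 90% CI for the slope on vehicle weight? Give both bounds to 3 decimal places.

Read off: b = -3.8970, SE = 0.4367 for vehicle weight.
df = n − k − 1 = 132 − 3 − 1 = 128.
t* = t_{0.05, 128} = 1.656845.
Margin = t* × SE = 1.656845 × 0.4367 = 0.72354.
CI: -3.8970 ± 0.72354 → (-4.621, -3.173).

(-4.621, -3.173)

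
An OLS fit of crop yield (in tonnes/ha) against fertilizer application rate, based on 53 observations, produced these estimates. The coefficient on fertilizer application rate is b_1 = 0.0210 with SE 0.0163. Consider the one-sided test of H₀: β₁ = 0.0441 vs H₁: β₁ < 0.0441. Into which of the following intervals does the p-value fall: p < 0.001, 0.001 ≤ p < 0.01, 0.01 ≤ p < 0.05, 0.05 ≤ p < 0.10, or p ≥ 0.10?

0.05 ≤ p < 0.10

t = (0.0210 − 0.0441) / 0.0163 = -1.417.
df = n − 2 = 53 − 2 = 51.
One-sided p = P(T_{51} < t) ≈ 0.0813.
So 0.05 ≤ p < 0.10.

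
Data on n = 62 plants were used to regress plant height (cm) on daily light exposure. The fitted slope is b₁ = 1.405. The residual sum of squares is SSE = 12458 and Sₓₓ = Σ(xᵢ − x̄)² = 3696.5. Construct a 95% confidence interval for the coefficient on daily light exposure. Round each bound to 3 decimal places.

(0.931, 1.879)

MSE = SSE/(n − 2) = 12458/60 = 207.633.
SE(b₁) = √(MSE/Sₓₓ) = √(207.633/3696.5) = 0.237003.
df = n − 2 = 60.
t* = t_{0.025, 60} = 2.000298.
Margin = t* × SE = 2.000298 × 0.237003 = 0.47408.
CI: 1.405 ± 0.47408 → (0.931, 1.879).
With 95% confidence, each one-unit increase in daily light exposure is associated with a change of between 0.931 and 1.879 cm in plant height.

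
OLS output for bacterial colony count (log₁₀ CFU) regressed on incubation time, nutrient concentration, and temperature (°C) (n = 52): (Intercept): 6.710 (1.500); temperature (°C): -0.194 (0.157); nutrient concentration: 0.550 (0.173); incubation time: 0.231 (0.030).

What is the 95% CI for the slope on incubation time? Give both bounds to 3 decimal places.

(0.171, 0.291)

Read off: b = 0.231, SE = 0.030 for incubation time.
df = n − k − 1 = 52 − 3 − 1 = 48.
t* = t_{0.025, 48} = 2.010635.
Margin = t* × SE = 2.010635 × 0.030 = 0.06032.
CI: 0.231 ± 0.06032 → (0.171, 0.291).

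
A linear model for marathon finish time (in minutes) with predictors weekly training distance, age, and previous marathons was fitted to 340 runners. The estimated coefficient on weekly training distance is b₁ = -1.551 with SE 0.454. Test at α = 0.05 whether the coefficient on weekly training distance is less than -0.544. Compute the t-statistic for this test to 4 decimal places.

t = -2.2181

H₀: β₁ = -0.544 vs H₁: β₁ < -0.544.
t = (b₁ − β₁⁰)/SE = (-1.551 − (-0.544)) / 0.454 = -2.2181.
df = n − k − 1 = 340 − 3 − 1 = 336.
One-sided p ≈ 0.0136, which is < 0.05, so reject H₀.
There is evidence that the true slope on weekly training distance is below -0.544 minutes per unit, holding the other predictors fixed.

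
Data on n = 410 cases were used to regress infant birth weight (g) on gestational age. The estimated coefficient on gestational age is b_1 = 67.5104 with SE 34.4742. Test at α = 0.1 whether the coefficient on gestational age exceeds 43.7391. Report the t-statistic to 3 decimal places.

t = 0.690

H₀: β₁ = 43.7391 vs H₁: β₁ > 43.7391.
t = (b_1 − β₁⁰)/SE = (67.5104 − 43.7391) / 34.4742 = 0.690.
df = n − 2 = 410 − 2 = 408.
One-sided p ≈ 0.2454, which is ≥ 0.1, so fail to reject H₀.
The data do not give significant evidence that the true slope on gestational age exceeds 43.7391 g per unit.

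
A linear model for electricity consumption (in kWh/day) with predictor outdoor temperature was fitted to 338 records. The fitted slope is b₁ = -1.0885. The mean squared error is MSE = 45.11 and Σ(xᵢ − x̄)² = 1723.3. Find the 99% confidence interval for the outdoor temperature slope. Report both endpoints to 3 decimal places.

(-1.508, -0.669)

SE(b₁) = √(MSE/Sₓₓ) = √(45.11/1723.3) = 0.161792.
df = n − 2 = 336.
t* = t_{0.005, 336} = 2.59054.
Margin = t* × SE = 2.59054 × 0.161792 = 0.41913.
CI: -1.0885 ± 0.41913 → (-1.508, -0.669).
With 99% confidence, each one-unit increase in outdoor temperature is associated with a change of between -1.508 and -0.669 kWh/day in electricity consumption.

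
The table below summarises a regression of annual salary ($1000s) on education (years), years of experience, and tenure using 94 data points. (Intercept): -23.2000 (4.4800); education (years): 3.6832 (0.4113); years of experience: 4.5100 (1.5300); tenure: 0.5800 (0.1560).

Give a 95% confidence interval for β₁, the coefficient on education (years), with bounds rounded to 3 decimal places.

(2.866, 4.500)

Read off: b = 3.6832, SE = 0.4113 for education (years).
df = n − k − 1 = 94 − 3 − 1 = 90.
t* = t_{0.025, 90} = 1.986675.
Margin = t* × SE = 1.986675 × 0.4113 = 0.81712.
CI: 3.6832 ± 0.81712 → (2.866, 4.500).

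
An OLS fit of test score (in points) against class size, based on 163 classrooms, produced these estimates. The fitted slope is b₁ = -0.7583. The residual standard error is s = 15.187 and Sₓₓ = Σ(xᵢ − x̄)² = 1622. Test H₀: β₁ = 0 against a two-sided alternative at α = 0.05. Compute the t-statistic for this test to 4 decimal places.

t = -2.0109

SE(b₁) = s/√Sₓₓ = 15.187/√1622 = 0.377091.
t = -0.7583 / 0.377091 = -2.0109.
df = n − 2 = 161.
Two-sided p ≈ 0.0460, which is < 0.05, so reject H₀.
There is evidence that class size is associated with test score.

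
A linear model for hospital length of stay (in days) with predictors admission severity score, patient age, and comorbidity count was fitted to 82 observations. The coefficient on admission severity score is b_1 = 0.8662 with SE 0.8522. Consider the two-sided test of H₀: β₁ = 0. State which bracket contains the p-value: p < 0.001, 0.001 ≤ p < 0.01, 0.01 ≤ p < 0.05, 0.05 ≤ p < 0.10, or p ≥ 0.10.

t = 0.8662 / 0.8522 = 1.016.
df = n − k − 1 = 82 − 3 − 1 = 78.
Two-sided p = 2·P(T_{78} > |t|) ≈ 0.3126.
So p ≥ 0.10.

p ≥ 0.10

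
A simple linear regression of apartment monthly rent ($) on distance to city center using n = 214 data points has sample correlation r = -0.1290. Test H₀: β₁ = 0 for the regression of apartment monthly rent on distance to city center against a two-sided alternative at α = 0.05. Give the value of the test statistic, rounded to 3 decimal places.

t = -1.894

t = r·√(n − 2)/√(1 − r²) = -0.1290·√212/√0.983359 = -1.894.
df = n − 2 = 212.
Two-sided p ≈ 0.0596, which is ≥ 0.05, so fail to reject H₀.
The data do not give significant evidence of a linear association between distance to city center and apartment monthly rent.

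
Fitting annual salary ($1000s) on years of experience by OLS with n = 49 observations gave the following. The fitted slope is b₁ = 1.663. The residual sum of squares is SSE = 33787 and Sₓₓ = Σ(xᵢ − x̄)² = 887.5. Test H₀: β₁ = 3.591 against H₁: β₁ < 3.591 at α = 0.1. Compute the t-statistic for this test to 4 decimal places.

t = -2.1422

MSE = SSE/(n − 2) = 33787/47 = 718.872.
SE(b₁) = √(MSE/Sₓₓ) = √(718.872/887.5) = 0.899998.
t = (1.663 − 3.591) / 0.899998 = -2.1422.
df = n − 2 = 47.
One-sided p ≈ 0.0187, which is < 0.1, so reject H₀.
There is evidence that the true slope on years of experience is below 3.591 $1000s per unit.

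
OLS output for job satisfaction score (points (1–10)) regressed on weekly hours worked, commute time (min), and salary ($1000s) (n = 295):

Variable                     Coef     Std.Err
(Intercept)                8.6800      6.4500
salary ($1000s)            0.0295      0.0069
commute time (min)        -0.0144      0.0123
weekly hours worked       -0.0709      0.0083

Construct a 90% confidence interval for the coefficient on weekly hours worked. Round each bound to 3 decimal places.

Read off: b = -0.0709, SE = 0.0083 for weekly hours worked.
df = n − k − 1 = 295 − 3 − 1 = 291.
t* = t_{0.05, 291} = 1.650107.
Margin = t* × SE = 1.650107 × 0.0083 = 0.01370.
CI: -0.0709 ± 0.01370 → (-0.085, -0.057).

(-0.085, -0.057)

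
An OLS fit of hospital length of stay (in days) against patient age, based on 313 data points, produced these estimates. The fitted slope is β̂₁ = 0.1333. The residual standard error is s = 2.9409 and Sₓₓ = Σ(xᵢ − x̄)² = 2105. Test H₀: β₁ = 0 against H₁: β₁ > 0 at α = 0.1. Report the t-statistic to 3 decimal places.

t = 2.080

SE(β̂₁) = s/√Sₓₓ = 2.9409/√2105 = 0.0640994.
t = 0.1333 / 0.0640994 = 2.080.
df = n − 2 = 311.
One-sided p ≈ 0.0192, which is < 0.1, so reject H₀.
There is evidence that the true slope on patient age is positive.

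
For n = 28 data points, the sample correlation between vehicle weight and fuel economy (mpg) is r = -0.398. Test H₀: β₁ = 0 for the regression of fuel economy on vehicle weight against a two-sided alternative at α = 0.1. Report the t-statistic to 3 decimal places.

t = r·√(n − 2)/√(1 − r²) = -0.398·√26/√0.841596 = -2.212.
df = n − 2 = 26.
Two-sided p ≈ 0.0359, which is < 0.1, so reject H₀.
There is evidence of a linear association between vehicle weight and fuel economy.

t = -2.212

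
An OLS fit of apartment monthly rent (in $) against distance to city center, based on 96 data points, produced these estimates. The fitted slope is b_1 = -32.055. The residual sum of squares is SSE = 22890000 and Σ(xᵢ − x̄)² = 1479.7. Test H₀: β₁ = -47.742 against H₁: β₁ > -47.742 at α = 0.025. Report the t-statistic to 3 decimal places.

MSE = SSE/(n − 2) = 22890000/94 = 243511.
SE(b_1) = √(MSE/Sₓₓ) = √(243511/1479.7) = 12.8284.
t = (-32.055 − (-47.742)) / 12.8284 = 1.223.
df = n − 2 = 94.
One-sided p ≈ 0.1122, which is ≥ 0.025, so fail to reject H₀.
The data do not give significant evidence that the true slope on distance to city center exceeds -47.742 $ per unit.

t = 1.223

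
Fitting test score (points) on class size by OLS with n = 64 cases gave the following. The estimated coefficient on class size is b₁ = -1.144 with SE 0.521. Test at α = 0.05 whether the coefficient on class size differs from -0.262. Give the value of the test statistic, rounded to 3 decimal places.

H₀: β₁ = -0.262 vs H₁: β₁ ≠ -0.262.
t = (b₁ − β₁⁰)/SE = (-1.144 − (-0.262)) / 0.521 = -1.693.
df = n − 2 = 64 − 2 = 62.
Two-sided p ≈ 0.0955, which is ≥ 0.05, so fail to reject H₀.
The data are consistent with a true slope of -0.262 points per unit of class size.

t = -1.693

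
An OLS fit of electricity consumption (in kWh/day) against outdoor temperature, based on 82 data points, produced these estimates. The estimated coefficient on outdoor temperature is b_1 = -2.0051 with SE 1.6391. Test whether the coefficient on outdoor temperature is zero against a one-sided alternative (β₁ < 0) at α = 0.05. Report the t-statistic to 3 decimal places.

H₀: β₁ = 0 vs H₁: β₁ < 0.
t = (b_1 − β₁⁰)/SE = -2.0051 / 1.6391 = -1.223.
df = n − 2 = 82 − 2 = 80.
One-sided p ≈ 0.1124, which is ≥ 0.05, so fail to reject H₀.
The data do not give significant evidence that the true slope on outdoor temperature is negative.

t = -1.223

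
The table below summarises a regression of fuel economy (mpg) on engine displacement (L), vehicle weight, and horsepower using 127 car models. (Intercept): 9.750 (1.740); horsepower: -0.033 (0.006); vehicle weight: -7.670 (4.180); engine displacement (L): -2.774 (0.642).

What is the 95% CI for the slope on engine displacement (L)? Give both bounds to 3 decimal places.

Read off: b = -2.774, SE = 0.642 for engine displacement (L).
df = n − k − 1 = 127 − 3 − 1 = 123.
t* = t_{0.025, 123} = 1.979439.
Margin = t* × SE = 1.979439 × 0.642 = 1.27080.
CI: -2.774 ± 1.27080 → (-4.045, -1.503).

(-4.045, -1.503)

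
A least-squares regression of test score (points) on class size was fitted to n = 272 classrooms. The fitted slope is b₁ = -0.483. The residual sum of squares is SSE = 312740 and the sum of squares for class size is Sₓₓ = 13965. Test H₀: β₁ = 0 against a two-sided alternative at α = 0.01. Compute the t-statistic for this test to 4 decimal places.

MSE = SSE/(n − 2) = 312740/270 = 1158.3.
SE(b₁) = √(MSE/Sₓₓ) = √(1158.3/13965) = 0.287998.
t = -0.483 / 0.287998 = -1.6771.
df = n − 2 = 270.
Two-sided p ≈ 0.0947, which is ≥ 0.01, so fail to reject H₀.
The data do not give significant evidence of an association between class size and test score.

t = -1.6771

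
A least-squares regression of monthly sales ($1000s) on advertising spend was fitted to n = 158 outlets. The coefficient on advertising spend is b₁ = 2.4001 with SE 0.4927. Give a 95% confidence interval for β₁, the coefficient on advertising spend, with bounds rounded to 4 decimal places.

df = n − 2 = 158 − 2 = 156.
t* = t_{0.025, 156} = 1.975288.
Margin = t* × SE = 1.975288 × 0.4927 = 0.973224.
CI: 2.4001 ± 0.973224 → (1.4269, 3.3733).
With 95% confidence, each one-unit increase in advertising spend is associated with a change of between 1.4269 and 3.3733 $1000s in monthly sales.

(1.4269, 3.3733)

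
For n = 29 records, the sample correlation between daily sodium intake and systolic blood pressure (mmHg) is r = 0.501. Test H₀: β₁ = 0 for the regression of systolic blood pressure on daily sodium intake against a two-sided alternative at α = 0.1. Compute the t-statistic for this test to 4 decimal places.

t = 3.0080

t = r·√(n − 2)/√(1 − r²) = 0.501·√27/√0.748999 = 3.0080.
df = n − 2 = 27.
Two-sided p ≈ 0.0056, which is < 0.1, so reject H₀.
There is evidence of a linear association between daily sodium intake and systolic blood pressure.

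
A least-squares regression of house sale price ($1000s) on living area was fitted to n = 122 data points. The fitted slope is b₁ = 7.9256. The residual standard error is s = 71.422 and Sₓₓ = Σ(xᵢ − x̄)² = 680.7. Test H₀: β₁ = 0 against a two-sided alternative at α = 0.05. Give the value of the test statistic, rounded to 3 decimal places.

t = 2.895

SE(b₁) = s/√Sₓₓ = 71.422/√680.7 = 2.7375.
t = 7.9256 / 2.7375 = 2.895.
df = n − 2 = 120.
Two-sided p ≈ 0.0045, which is < 0.05, so reject H₀.
There is evidence that living area is associated with house sale price.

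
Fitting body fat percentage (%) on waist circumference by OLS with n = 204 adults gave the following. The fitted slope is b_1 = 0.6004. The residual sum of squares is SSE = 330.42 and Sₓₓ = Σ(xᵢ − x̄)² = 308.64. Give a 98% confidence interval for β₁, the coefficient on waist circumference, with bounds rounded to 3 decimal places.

MSE = SSE/(n − 2) = 330.42/202 = 1.63574.
SE(b_1) = √(MSE/Sₓₓ) = √(1.63574/308.64) = 0.0728.
df = n − 2 = 202.
t* = t_{0.01, 202} = 2.34495.
Margin = t* × SE = 2.34495 × 0.0728 = 0.17071.
CI: 0.6004 ± 0.17071 → (0.430, 0.771).
With 98% confidence, each one-unit increase in waist circumference is associated with a change of between 0.430 and 0.771 % in body fat percentage.

(0.430, 0.771)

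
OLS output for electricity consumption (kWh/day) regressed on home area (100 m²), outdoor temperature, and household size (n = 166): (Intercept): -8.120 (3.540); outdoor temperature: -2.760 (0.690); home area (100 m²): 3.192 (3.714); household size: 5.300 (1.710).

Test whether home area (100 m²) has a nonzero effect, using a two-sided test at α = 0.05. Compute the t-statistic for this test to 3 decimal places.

t = 0.859

Read off: b = 3.192, SE = 3.714 for home area (100 m²).
H₀: β₁ = 0 vs H₁: β₁ ≠ 0.
t = 3.192 / 3.714 = 0.859.
df = n − k − 1 = 166 − 3 − 1 = 162.
Two-sided p ≈ 0.3914, which is ≥ 0.05, so fail to reject H₀.
The data do not give significant evidence of an association between home area (100 m²) and electricity consumption, after adjusting for the other predictors.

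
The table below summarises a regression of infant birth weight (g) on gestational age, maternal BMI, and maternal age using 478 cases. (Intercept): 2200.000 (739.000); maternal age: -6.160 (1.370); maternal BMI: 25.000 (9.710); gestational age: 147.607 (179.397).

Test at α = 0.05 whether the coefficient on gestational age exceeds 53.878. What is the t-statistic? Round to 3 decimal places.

t = 0.522

Read off: b = 147.607, SE = 179.397 for gestational age.
H₀: β₁ = 53.878 vs H₁: β₁ > 53.878.
t = (147.607 − 53.878) / 179.397 = 0.522.
df = n − k − 1 = 478 − 3 − 1 = 474.
One-sided p ≈ 0.3008, which is ≥ 0.05, so fail to reject H₀.
The data do not give significant evidence that the true slope on gestational age exceeds 53.878 g per unit, holding the other predictors fixed.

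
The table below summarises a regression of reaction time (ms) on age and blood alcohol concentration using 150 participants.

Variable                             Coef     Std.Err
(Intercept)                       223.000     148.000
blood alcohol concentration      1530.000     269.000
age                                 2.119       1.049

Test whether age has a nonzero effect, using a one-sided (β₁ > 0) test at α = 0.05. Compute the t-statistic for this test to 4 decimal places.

t = 2.0200

Read off: b = 2.119, SE = 1.049 for age.
H₀: β₁ = 0 vs H₁: β₁ > 0.
t = 2.119 / 1.049 = 2.0200.
df = n − k − 1 = 150 − 2 − 1 = 147.
One-sided p ≈ 0.0226, which is < 0.05, so reject H₀.
There is evidence that the true slope on age is positive, holding the other predictors fixed.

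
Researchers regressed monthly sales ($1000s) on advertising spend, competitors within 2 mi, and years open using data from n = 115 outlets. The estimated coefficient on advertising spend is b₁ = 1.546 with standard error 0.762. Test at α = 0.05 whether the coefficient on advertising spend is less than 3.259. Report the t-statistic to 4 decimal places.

H₀: β₁ = 3.259 vs H₁: β₁ < 3.259.
t = (b₁ − β₁⁰)/SE = (1.546 − 3.259) / 0.762 = -2.2480.
df = n − k − 1 = 115 − 3 − 1 = 111.
One-sided p ≈ 0.0133, which is < 0.05, so reject H₀.
There is evidence that the true slope on advertising spend is below 3.259 $1000s per unit, holding the other predictors fixed.

t = -2.2480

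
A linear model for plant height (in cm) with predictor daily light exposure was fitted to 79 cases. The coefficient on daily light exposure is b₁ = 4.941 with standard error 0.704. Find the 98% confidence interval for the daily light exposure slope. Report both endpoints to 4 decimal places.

(3.2685, 6.6135)

df = n − 2 = 79 − 2 = 77.
t* = t_{0.01, 77} = 2.375757.
Margin = t* × SE = 2.375757 × 0.704 = 1.672533.
CI: 4.941 ± 1.672533 → (3.2685, 6.6135).
With 98% confidence, each one-unit increase in daily light exposure is associated with a change of between 3.2685 and 6.6135 cm in plant height.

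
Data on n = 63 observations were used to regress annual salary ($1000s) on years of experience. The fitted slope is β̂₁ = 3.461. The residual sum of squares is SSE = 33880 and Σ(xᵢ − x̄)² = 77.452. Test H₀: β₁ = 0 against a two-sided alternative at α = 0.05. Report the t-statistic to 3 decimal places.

t = 1.292

MSE = SSE/(n − 2) = 33880/61 = 555.41.
SE(β̂₁) = √(MSE/Sₓₓ) = √(555.41/77.452) = 2.67788.
t = 3.461 / 2.67788 = 1.292.
df = n − 2 = 61.
Two-sided p ≈ 0.2011, which is ≥ 0.05, so fail to reject H₀.
The data do not give significant evidence of an association between years of experience and annual salary.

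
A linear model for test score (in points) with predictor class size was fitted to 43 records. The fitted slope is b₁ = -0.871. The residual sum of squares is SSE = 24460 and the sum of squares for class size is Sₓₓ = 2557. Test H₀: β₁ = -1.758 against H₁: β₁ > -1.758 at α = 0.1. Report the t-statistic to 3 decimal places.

t = 1.836

MSE = SSE/(n − 2) = 24460/41 = 596.585.
SE(b₁) = √(MSE/Sₓₓ) = √(596.585/2557) = 0.483026.
t = (-0.871 − (-1.758)) / 0.483026 = 1.836.
df = n − 2 = 41.
One-sided p ≈ 0.0368, which is < 0.1, so reject H₀.
There is evidence that the true slope on class size exceeds -1.758 points per unit.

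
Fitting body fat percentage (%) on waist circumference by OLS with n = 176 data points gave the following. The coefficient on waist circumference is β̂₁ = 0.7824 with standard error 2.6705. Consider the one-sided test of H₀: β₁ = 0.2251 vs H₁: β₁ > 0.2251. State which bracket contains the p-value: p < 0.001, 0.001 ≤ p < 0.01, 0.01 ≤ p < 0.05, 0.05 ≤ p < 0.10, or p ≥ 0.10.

p ≥ 0.10

t = (0.7824 − 0.2251) / 2.6705 = 0.209.
df = n − 2 = 176 − 2 = 174.
One-sided p = P(T_{174} > t) ≈ 0.4175.
So p ≥ 0.10.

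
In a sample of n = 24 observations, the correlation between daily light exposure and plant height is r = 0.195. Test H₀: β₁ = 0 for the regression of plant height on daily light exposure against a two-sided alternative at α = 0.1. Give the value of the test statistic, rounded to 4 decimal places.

t = r·√(n − 2)/√(1 − r²) = 0.195·√22/√0.961975 = 0.9325.
df = n − 2 = 22.
Two-sided p ≈ 0.3612, which is ≥ 0.1, so fail to reject H₀.
The data do not give significant evidence of a linear association between daily light exposure and plant height.

t = 0.9325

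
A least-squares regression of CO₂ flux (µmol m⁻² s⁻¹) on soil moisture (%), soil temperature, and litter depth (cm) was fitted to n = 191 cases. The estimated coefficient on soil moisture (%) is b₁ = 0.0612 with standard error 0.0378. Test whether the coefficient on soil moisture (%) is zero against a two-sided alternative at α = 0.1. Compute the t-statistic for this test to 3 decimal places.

H₀: β₁ = 0 vs H₁: β₁ ≠ 0.
t = (b₁ − β₁⁰)/SE = 0.0612 / 0.0378 = 1.619.
df = n − k − 1 = 191 − 3 − 1 = 187.
Two-sided p ≈ 0.1071, which is ≥ 0.1, so fail to reject H₀.
The data do not give significant evidence of an association between soil moisture (%) and CO₂ flux, after adjusting for the other predictors.

t = 1.619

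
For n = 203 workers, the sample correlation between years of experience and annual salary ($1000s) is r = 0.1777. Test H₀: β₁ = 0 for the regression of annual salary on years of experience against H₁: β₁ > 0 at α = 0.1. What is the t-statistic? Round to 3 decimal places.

t = 2.560

t = r·√(n − 2)/√(1 − r²) = 0.1777·√201/√0.968423 = 2.560.
df = n − 2 = 201.
One-sided p ≈ 0.0056, which is < 0.1, so reject H₀.
There is evidence of a linear association between years of experience and annual salary.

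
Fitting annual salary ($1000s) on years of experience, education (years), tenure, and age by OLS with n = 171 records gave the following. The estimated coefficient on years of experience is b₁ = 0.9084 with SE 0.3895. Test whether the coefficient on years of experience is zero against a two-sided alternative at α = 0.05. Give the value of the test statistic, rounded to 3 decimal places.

H₀: β₁ = 0 vs H₁: β₁ ≠ 0.
t = (b₁ − β₁⁰)/SE = 0.9084 / 0.3895 = 2.332.
df = n − k − 1 = 171 − 4 − 1 = 166.
Two-sided p ≈ 0.0209, which is < 0.05, so reject H₀.
There is evidence that years of experience is associated with annual salary, holding the other predictors fixed.

t = 2.332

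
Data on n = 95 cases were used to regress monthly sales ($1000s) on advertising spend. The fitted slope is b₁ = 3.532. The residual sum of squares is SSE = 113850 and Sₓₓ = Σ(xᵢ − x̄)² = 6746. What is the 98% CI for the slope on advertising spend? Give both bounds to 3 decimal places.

(2.524, 4.540)

MSE = SSE/(n − 2) = 113850/93 = 1224.19.
SE(b₁) = √(MSE/Sₓₓ) = √(1224.19/6746) = 0.425992.
df = n − 2 = 93.
t* = t_{0.01, 93} = 2.367115.
Margin = t* × SE = 2.367115 × 0.425992 = 1.00837.
CI: 3.532 ± 1.00837 → (2.524, 4.540).
With 98% confidence, each one-unit increase in advertising spend is associated with a change of between 2.524 and 4.540 $1000s in monthly sales.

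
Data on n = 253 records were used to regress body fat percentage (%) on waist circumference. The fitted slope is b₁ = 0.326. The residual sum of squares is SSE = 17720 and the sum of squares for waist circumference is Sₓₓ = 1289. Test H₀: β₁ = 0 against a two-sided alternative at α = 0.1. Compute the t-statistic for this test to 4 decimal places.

MSE = SSE/(n − 2) = 17720/251 = 70.5976.
SE(b₁) = √(MSE/Sₓₓ) = √(70.5976/1289) = 0.234028.
t = 0.326 / 0.234028 = 1.3930.
df = n − 2 = 251.
Two-sided p ≈ 0.1649, which is ≥ 0.1, so fail to reject H₀.
The data do not give significant evidence of an association between waist circumference and body fat percentage.

t = 1.3930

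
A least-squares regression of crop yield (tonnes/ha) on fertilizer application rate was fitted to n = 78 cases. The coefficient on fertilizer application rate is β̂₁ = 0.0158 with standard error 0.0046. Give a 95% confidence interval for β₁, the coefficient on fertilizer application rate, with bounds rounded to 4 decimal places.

(0.0066, 0.0250)

df = n − 2 = 78 − 2 = 76.
t* = t_{0.025, 76} = 1.991673.
Margin = t* × SE = 1.991673 × 0.0046 = 0.009162.
CI: 0.0158 ± 0.009162 → (0.0066, 0.0250).
With 95% confidence, each one-unit increase in fertilizer application rate is associated with a change of between 0.0066 and 0.0250 tonnes/ha in crop yield.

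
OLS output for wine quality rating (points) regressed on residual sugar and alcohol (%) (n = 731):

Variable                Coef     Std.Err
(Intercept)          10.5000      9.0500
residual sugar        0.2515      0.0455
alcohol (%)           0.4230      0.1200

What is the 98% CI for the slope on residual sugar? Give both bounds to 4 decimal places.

(0.1454, 0.3576)

Read off: b = 0.2515, SE = 0.0455 for residual sugar.
df = n − k − 1 = 731 − 2 − 1 = 728.
t* = t_{0.01, 728} = 2.331481.
Margin = t* × SE = 2.331481 × 0.0455 = 0.106082.
CI: 0.2515 ± 0.106082 → (0.1454, 0.3576).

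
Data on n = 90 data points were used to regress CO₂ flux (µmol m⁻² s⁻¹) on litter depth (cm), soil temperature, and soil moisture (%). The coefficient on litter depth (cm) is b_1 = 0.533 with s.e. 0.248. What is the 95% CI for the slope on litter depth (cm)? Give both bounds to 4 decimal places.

df = n − k − 1 = 90 − 3 − 1 = 86.
t* = t_{0.025, 86} = 1.987934.
Margin = t* × SE = 1.987934 × 0.248 = 0.493008.
CI: 0.533 ± 0.493008 → (0.0400, 1.0260).
With 95% confidence, each one-unit increase in litter depth (cm) is associated with a change of between 0.0400 and 1.0260 µmol m⁻² s⁻¹ in CO₂ flux, holding the other predictors fixed.

(0.0400, 1.0260)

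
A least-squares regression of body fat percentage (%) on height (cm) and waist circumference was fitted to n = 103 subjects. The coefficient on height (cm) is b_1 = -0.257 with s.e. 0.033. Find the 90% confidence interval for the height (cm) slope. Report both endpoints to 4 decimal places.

(-0.3118, -0.2022)

df = n − k − 1 = 103 − 2 − 1 = 100.
t* = t_{0.05, 100} = 1.660234.
Margin = t* × SE = 1.660234 × 0.033 = 0.054788.
CI: -0.257 ± 0.054788 → (-0.3118, -0.2022).
With 90% confidence, each one-unit increase in height (cm) is associated with a change of between -0.3118 and -0.2022 % in body fat percentage, holding the other predictors fixed.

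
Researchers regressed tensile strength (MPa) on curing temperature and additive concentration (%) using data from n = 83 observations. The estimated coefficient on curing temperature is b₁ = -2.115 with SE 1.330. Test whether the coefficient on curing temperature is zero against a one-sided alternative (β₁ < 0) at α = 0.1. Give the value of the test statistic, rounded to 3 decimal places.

H₀: β₁ = 0 vs H₁: β₁ < 0.
t = (b₁ − β₁⁰)/SE = -2.115 / 1.330 = -1.590.
df = n − k − 1 = 83 − 2 − 1 = 80.
One-sided p ≈ 0.0579, which is < 0.1, so reject H₀.
There is evidence that the true slope on curing temperature is negative, holding the other predictors fixed.

t = -1.590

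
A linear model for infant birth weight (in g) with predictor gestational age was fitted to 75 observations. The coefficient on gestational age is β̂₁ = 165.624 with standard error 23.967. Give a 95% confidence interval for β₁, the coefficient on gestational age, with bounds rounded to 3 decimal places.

(117.858, 213.390)

df = n − 2 = 75 − 2 = 73.
t* = t_{0.025, 73} = 1.992997.
Margin = t* × SE = 1.992997 × 23.967 = 47.76616.
CI: 165.624 ± 47.76616 → (117.858, 213.390).
With 95% confidence, each one-unit increase in gestational age is associated with a change of between 117.858 and 213.390 g in infant birth weight.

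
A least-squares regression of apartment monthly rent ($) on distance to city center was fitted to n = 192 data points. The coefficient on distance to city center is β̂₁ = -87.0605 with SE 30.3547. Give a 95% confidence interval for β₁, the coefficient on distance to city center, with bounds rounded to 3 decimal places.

(-146.936, -27.185)

df = n − 2 = 192 − 2 = 190.
t* = t_{0.025, 190} = 1.972528.
Margin = t* × SE = 1.972528 × 30.3547 = 59.87550.
CI: -87.0605 ± 59.87550 → (-146.936, -27.185).
With 95% confidence, each one-unit increase in distance to city center is associated with a change of between -146.936 and -27.185 $ in apartment monthly rent.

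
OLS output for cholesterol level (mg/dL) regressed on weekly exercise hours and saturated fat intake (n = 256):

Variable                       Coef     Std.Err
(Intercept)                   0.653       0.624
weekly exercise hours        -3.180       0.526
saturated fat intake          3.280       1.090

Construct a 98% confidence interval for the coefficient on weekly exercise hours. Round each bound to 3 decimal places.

(-4.411, -1.949)

Read off: b = -3.180, SE = 0.526 for weekly exercise hours.
df = n − k − 1 = 256 − 2 − 1 = 253.
t* = t_{0.01, 253} = 2.341177.
Margin = t* × SE = 2.341177 × 0.526 = 1.23146.
CI: -3.180 ± 1.23146 → (-4.411, -1.949).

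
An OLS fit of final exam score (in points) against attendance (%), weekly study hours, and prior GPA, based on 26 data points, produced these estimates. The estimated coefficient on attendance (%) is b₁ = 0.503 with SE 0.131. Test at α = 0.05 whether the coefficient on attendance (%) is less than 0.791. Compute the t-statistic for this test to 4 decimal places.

H₀: β₁ = 0.791 vs H₁: β₁ < 0.791.
t = (b₁ − β₁⁰)/SE = (0.503 − 0.791) / 0.131 = -2.1985.
df = n − k − 1 = 26 − 3 − 1 = 22.
One-sided p ≈ 0.0194, which is < 0.05, so reject H₀.
There is evidence that the true slope on attendance (%) is below 0.791 points per unit, holding the other predictors fixed.

t = -2.1985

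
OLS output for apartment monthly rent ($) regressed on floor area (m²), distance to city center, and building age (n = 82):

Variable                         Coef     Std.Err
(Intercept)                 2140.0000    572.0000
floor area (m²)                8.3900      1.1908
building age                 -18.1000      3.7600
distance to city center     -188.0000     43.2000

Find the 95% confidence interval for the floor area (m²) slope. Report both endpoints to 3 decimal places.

(6.019, 10.761)

Read off: b = 8.3900, SE = 1.1908 for floor area (m²).
df = n − k − 1 = 82 − 3 − 1 = 78.
t* = t_{0.025, 78} = 1.990847.
Margin = t* × SE = 1.990847 × 1.1908 = 2.37070.
CI: 8.3900 ± 2.37070 → (6.019, 10.761).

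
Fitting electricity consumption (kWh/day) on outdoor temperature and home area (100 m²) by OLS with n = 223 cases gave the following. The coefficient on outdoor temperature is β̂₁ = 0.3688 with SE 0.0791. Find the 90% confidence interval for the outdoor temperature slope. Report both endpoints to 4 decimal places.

df = n − k − 1 = 223 − 2 − 1 = 220.
t* = t_{0.05, 220} = 1.651809.
Margin = t* × SE = 1.651809 × 0.0791 = 0.130658.
CI: 0.3688 ± 0.130658 → (0.2381, 0.4995).
With 90% confidence, each one-unit increase in outdoor temperature is associated with a change of between 0.2381 and 0.4995 kWh/day in electricity consumption, holding the other predictors fixed.

(0.2381, 0.4995)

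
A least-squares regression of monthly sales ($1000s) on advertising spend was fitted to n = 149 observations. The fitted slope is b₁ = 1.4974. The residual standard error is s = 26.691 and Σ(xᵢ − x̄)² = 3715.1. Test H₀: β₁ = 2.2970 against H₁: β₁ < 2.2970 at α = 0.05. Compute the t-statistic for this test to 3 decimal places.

t = -1.826

SE(b₁) = s/√Sₓₓ = 26.691/√3715.1 = 0.437905.
t = (1.4974 − 2.2970) / 0.437905 = -1.826.
df = n − 2 = 147.
One-sided p ≈ 0.0349, which is < 0.05, so reject H₀.
There is evidence that the true slope on advertising spend is below 2.2970 $1000s per unit.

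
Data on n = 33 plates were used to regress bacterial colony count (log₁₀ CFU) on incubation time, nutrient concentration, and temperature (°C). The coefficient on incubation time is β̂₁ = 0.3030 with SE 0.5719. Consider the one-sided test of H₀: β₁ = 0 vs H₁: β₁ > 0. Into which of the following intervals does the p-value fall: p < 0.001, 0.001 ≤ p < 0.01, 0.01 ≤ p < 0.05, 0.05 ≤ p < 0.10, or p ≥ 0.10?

t = 0.3030 / 0.5719 = 0.530.
df = n − k − 1 = 33 − 3 − 1 = 29.
One-sided p = P(T_{29} > t) ≈ 0.3001.
So p ≥ 0.10.

p ≥ 0.10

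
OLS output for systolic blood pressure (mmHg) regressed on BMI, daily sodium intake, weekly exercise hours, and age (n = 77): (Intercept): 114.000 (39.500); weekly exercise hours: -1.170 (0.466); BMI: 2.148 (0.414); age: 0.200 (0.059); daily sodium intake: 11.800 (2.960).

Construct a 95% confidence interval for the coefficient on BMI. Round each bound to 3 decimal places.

(1.323, 2.973)

Read off: b = 2.148, SE = 0.414 for BMI.
df = n − k − 1 = 77 − 4 − 1 = 72.
t* = t_{0.025, 72} = 1.993464.
Margin = t* × SE = 1.993464 × 0.414 = 0.82529.
CI: 2.148 ± 0.82529 → (1.323, 2.973).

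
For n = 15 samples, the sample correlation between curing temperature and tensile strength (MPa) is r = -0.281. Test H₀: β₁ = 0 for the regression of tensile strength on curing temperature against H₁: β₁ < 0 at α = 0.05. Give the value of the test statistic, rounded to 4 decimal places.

t = -1.0557

t = r·√(n − 2)/√(1 − r²) = -0.281·√13/√0.921039 = -1.0557.
df = n − 2 = 13.
One-sided p ≈ 0.1552, which is ≥ 0.05, so fail to reject H₀.
The data do not give significant evidence of a linear association between curing temperature and tensile strength.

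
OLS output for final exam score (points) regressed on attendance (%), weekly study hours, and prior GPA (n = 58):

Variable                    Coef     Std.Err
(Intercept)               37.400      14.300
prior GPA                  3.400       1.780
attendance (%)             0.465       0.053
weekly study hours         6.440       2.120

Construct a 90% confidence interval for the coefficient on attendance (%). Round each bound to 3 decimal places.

Read off: b = 0.465, SE = 0.053 for attendance (%).
df = n − k − 1 = 58 − 3 − 1 = 54.
t* = t_{0.05, 54} = 1.673565.
Margin = t* × SE = 1.673565 × 0.053 = 0.08870.
CI: 0.465 ± 0.08870 → (0.376, 0.554).

(0.376, 0.554)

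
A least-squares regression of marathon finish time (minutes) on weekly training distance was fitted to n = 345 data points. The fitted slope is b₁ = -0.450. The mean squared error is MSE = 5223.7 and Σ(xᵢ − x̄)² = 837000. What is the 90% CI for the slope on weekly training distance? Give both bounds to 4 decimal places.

(-0.5803, -0.3197)

SE(b₁) = √(MSE/Sₓₓ) = √(5223.7/837000) = 0.0789999.
df = n − 2 = 343.
t* = t_{0.05, 343} = 1.649308.
Margin = t* × SE = 1.649308 × 0.0789999 = 0.130295.
CI: -0.450 ± 0.130295 → (-0.5803, -0.3197).
With 90% confidence, each one-unit increase in weekly training distance is associated with a change of between -0.5803 and -0.3197 minutes in marathon finish time.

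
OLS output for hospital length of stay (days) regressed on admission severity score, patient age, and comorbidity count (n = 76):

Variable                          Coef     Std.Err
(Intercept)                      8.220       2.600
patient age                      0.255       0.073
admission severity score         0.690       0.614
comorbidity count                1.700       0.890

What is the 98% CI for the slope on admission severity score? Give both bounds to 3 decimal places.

(-0.771, 2.151)

Read off: b = 0.690, SE = 0.614 for admission severity score.
df = n − k − 1 = 76 − 3 − 1 = 72.
t* = t_{0.01, 72} = 2.379262.
Margin = t* × SE = 2.379262 × 0.614 = 1.46087.
CI: 0.690 ± 1.46087 → (-0.771, 2.151).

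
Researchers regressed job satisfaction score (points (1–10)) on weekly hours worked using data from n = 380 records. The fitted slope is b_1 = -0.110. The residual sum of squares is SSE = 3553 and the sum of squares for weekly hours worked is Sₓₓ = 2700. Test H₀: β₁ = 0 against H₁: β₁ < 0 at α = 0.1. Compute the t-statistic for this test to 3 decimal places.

t = -1.864

MSE = SSE/(n − 2) = 3553/378 = 9.39947.
SE(b_1) = √(MSE/Sₓₓ) = √(9.39947/2700) = 0.0590024.
t = -0.110 / 0.0590024 = -1.864.
df = n − 2 = 378.
One-sided p ≈ 0.0315, which is < 0.1, so reject H₀.
There is evidence that the true slope on weekly hours worked is negative.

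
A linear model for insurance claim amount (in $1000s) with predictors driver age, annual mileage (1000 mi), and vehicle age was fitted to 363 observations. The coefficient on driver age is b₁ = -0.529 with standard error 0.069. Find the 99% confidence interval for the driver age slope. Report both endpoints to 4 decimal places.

(-0.7077, -0.3503)

df = n − k − 1 = 363 − 3 − 1 = 359.
t* = t_{0.005, 359} = 2.589593.
Margin = t* × SE = 2.589593 × 0.069 = 0.178682.
CI: -0.529 ± 0.178682 → (-0.7077, -0.3503).
With 99% confidence, each one-unit increase in driver age is associated with a change of between -0.7077 and -0.3503 $1000s in insurance claim amount, holding the other predictors fixed.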